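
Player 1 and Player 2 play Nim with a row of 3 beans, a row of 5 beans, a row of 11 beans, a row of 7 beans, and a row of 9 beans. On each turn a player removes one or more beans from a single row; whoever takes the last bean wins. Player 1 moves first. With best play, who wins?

Player 1 wins

Write each in binary and XOR column by column:
  0011  (3)
  0101  (5)
  1011  (11)
  0111  (7)
  1001  (9)
  ----
  0011  (3)
The nim-sum is 3 ≠ 0, so this is an N-position: the player to move can win; Player 1 has a winning move.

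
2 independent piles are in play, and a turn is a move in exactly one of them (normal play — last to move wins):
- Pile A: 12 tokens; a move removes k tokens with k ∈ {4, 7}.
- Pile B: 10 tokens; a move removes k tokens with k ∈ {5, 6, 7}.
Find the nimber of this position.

For pile A, compute g(0), g(1), … with moves {4, 7}:
g(0) = mex{} = 0
g(1) = mex{} = 0
g(2) = mex{} = 0
g(3) = mex{} = 0
g(4) = mex{0} = 1
g(5) = mex{0} = 1
g(6) = mex{0} = 1
g(7) = mex{0} = 1
g(8) = mex{0,1} = 2
g(9) = mex{0,1} = 2
g(10) = mex{0,1} = 2
g(11) = mex{1} = 0
g(12) = mex{1,2} = 0
So g(12) = 0.
Grundy values for pile B (subtraction set {5, 6, 7}):
k:     0  1  2  3  4  5  6  7  8  9 10
g(k):  0  0  0  0  0  1  1  1  1  1  2
So g(10) = 2.
By the Sprague-Grundy theorem, the Grundy value of a sum of independent games is the XOR of the component values.
Combined value = 0 XOR 2 = 2.

2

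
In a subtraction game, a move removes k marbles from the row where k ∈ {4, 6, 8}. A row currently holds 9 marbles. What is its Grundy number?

2

Build the Grundy sequence with g(k) = mex{g(k−s) : s ∈ {4, 6, 8}, s ≤ k}:
k:     0  1  2  3  4  5  6  7  8  9
g(k):  0  0  0  0  1  1  1  1  2  2
So g(9) = 2.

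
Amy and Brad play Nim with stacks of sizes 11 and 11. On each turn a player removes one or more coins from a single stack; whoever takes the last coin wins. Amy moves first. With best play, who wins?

Brad wins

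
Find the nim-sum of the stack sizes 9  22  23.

8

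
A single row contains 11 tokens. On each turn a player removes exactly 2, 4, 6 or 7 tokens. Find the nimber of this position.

Build the Grundy sequence with g(k) = mex{g(k−s) : s ∈ {2, 4, 6, 7}, s ≤ k}:
g(0) = mex{} = 0
g(1) = mex{} = 0
g(2) = mex{0} = 1
g(3) = mex{0} = 1
g(4) = mex{0,1} = 2
g(5) = mex{0,1} = 2
g(6) = mex{0,1,2} = 3
g(7) = mex{0,1,2} = 3
g(8) = mex{0,1,2,3} = 4
g(9) = mex{1,2,3} = 0
g(10) = mex{1,2,3,4} = 0
g(11) = mex{0,2,3} = 1
So g(11) = 1.

1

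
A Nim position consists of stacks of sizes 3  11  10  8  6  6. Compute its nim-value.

10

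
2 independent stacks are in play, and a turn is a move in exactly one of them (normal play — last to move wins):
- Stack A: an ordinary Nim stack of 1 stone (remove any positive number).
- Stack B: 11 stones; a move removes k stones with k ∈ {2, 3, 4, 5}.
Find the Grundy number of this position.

3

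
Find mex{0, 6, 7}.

0 is in the set but 1 is not, so the mex is 1.

1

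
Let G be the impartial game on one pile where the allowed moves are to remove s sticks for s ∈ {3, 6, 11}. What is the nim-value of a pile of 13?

1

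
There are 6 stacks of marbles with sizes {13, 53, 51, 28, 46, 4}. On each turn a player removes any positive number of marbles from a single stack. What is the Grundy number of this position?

61

Compute the nim-sum pairwise:
13 ^ 53 = 56
56 ^ 51 = 11
11 ^ 28 = 23
23 ^ 46 = 57
57 ^ 4 = 61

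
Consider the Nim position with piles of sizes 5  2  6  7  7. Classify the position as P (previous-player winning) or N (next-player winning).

N-position

Compute the nim-sum pairwise:
5 ⊕ 2 = 7
7 ⊕ 6 = 1
1 ⊕ 7 = 6
6 ⊕ 7 = 1
The nim-sum is 1 ≠ 0, so this is an N-position: the player to move can win.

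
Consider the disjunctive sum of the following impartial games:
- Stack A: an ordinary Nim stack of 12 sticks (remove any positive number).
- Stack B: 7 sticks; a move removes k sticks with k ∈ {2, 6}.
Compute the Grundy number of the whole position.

13

Stack A is a plain Nim stack of size 12, so its Grundy value is 12.
Grundy values for stack B (subtraction set {2, 6}):
k:     0  1  2  3  4  5  6  7
g(k):  0  0  1  1  0  0  1  1
So g(7) = 1.
By the Sprague-Grundy theorem, the Grundy value of a sum of independent games is the XOR of the component values.
Combined value = 12 XOR 1 = 13.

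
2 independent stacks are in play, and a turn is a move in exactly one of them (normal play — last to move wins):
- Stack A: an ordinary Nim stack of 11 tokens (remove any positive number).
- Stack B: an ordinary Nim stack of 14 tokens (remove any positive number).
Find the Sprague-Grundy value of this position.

Stack A is a plain Nim stack of size 11, so its Grundy value is 11.
Stack B is a plain Nim stack of size 14, so its Grundy value is 14.
By the Sprague-Grundy theorem, the Grundy value of a sum of independent games is the XOR of the component values.
Combined value = 11 XOR 14 = 5.

5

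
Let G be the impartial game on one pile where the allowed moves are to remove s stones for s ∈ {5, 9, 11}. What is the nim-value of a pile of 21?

1

Build the Grundy sequence with g(k) = mex{g(k−s) : s ∈ {5, 9, 11}, s ≤ k}:
k:     0  1  2  3  4  5  6  7  8  9 10 11 12 13 14 15 16 17 18 19 20 21
g(k):  0  0  0  0  0  1  1  1  1  1  2  2  2  2  2  3  0  0  0  0  0  1
So g(21) = 1.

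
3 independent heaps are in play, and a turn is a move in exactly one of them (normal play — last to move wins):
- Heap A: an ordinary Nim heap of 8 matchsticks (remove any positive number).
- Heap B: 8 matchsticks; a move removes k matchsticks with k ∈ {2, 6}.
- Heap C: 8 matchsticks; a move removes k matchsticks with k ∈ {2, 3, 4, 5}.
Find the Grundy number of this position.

8

Heap A is a plain Nim heap of size 8, so its Grundy value is 8.
Build the Grundy sequence for heap B with g(k) = mex{g(k−s) : s ∈ {2, 6}, s ≤ k}:
k:     0  1  2  3  4  5  6  7  8
g(k):  0  0  1  1  0  0  1  1  0
So g(8) = 0.
Build the Grundy sequence for heap C with g(k) = mex{g(k−s) : s ∈ {2, 3, 4, 5}, s ≤ k}:
k:     0  1  2  3  4  5  6  7  8
g(k):  0  0  1  1  2  2  3  0  0
So g(8) = 0.
By the Sprague-Grundy theorem, the Grundy value of a sum of independent games is the XOR of the component values.
Combined value = 8 ⊕ 0 ⊕ 0 = 8.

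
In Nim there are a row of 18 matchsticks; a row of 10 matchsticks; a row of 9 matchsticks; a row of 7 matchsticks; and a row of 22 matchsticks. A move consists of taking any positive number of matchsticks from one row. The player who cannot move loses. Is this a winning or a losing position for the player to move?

Write each in binary and XOR column by column:
  10010  (18)
  01010  (10)
  01001  (9)
  00111  (7)
  10110  (22)
  -----
  00000  (0)
The nim-sum is 0, so this is a P-position: the player to move is in a losing position under optimal play.

Losing position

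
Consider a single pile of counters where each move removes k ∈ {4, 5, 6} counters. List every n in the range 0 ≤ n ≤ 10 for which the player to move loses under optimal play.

0, 1, 2, 3, 10

Compute g(0), g(1), … for moves {4, 5, 6}:
k:     0  1  2  3  4  5  6  7  8  9 10
g(k):  0  0  0  0  1  1  1  1  2  2  0
The P-positions (g = 0) in 0..10 are 0, 1, 2, 3, 10.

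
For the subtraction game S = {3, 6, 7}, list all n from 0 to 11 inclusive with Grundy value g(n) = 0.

0, 1, 2, 10, 11

Grundy values for subtraction set {3, 6, 7}:
g(0) = mex{} = 0
g(1) = mex{} = 0
g(2) = mex{} = 0
g(3) = mex{0} = 1
g(4) = mex{0} = 1
g(5) = mex{0} = 1
g(6) = mex{0,1} = 2
g(7) = mex{0,1} = 2
g(8) = mex{0,1} = 2
g(9) = mex{0,1,2} = 3
g(10) = mex{1,2} = 0
g(11) = mex{1,2} = 0
The P-positions (g = 0) in 0..11 are 0, 1, 2, 10, 11.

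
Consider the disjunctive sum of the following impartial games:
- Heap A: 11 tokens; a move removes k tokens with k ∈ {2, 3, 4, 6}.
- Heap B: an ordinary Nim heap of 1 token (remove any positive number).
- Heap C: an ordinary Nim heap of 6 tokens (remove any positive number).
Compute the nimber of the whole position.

6

Build the Grundy sequence for heap A with g(k) = mex{g(k−s) : s ∈ {2, 3, 4, 6}, s ≤ k}:
g(0) = mex{} = 0
g(1) = mex{} = 0
g(2) = mex{0} = 1
g(3) = mex{0} = 1
g(4) = mex{0,1} = 2
g(5) = mex{0,1} = 2
g(6) = mex{0,1,2} = 3
g(7) = mex{0,1,2} = 3
g(8) = mex{1,2,3} = 0
g(9) = mex{1,2,3} = 0
g(10) = mex{0,2,3} = 1
g(11) = mex{0,2,3} = 1
So g(11) = 1.
Heap B is a plain Nim heap of size 1, so its Grundy value is 1.
Heap C is a plain Nim heap of size 6, so its Grundy value is 6.
The value of a disjunctive sum is the nim-sum of the parts.
Combined value = 1 XOR 1 XOR 6 = 6.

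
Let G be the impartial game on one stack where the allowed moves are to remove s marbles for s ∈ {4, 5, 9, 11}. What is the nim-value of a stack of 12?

Grundy values for subtraction set {4, 5, 9, 11}:
g(0) = mex{} = 0
g(1) = mex{} = 0
g(2) = mex{} = 0
g(3) = mex{} = 0
g(4) = mex{0} = 1
g(5) = mex{0} = 1
g(6) = mex{0} = 1
g(7) = mex{0} = 1
g(8) = mex{0,1} = 2
g(9) = mex{0,1} = 2
g(10) = mex{0,1} = 2
g(11) = mex{0,1} = 2
g(12) = mex{0,1,2} = 3
So g(12) = 3.

3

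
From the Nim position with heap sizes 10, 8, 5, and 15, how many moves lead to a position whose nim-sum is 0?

3

Write each in binary and XOR column by column:
  1010  (10)
  1000  (8)
  0101  (5)
  1111  (15)
  ----
  1000  (8)
The overall nim-sum is X = 8. A heap of size p has a winning move iff p XOR X < p (reduce it to p XOR X).
  10: 10 XOR 8 = 2 < 10 — winning move (to 2).
  8: 8 XOR 8 = 0 < 8 — winning move (to 0).
  5: 5 XOR 8 = 13 ≥ 5 — no move.
  15: 15 XOR 8 = 7 < 15 — winning move (to 7).
That gives 3 winning moves.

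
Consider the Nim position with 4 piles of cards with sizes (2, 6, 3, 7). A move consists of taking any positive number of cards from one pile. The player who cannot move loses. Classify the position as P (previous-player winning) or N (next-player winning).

P-position

In binary:
  010  (2)
  110  (6)
  011  (3)
  111  (7)
  ---
  000  (0)
The nim-sum is 0, so this is a P-position: the player to move is in a losing position under optimal play.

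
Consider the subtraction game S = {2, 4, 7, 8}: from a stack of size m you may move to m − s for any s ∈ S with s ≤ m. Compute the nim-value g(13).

1

Grundy values for subtraction set {2, 4, 7, 8}:
k:     0  1  2  3  4  5  6  7  8  9 10 11 12 13
g(k):  0  0  1  1  2  2  0  3  1  4  2  0  0  1
So g(13) = 1.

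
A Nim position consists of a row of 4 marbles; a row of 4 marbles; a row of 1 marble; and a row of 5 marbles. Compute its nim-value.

Nim-sum: 4 ⊕ 4 ⊕ 1 ⊕ 5 = 4.

4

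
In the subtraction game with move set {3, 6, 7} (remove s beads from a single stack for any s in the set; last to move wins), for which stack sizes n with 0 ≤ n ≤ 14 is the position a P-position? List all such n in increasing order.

0, 1, 2, 10, 11, 12

Build the Grundy sequence with g(k) = mex{g(k−s) : s ∈ {3, 6, 7}, s ≤ k}:
k:     0  1  2  3  4  5  6  7  8  9 10 11 12 13 14
g(k):  0  0  0  1  1  1  2  2  2  3  0  0  0  1  1
The P-positions (g = 0) in 0..14 are 0, 1, 2, 10, 11, 12.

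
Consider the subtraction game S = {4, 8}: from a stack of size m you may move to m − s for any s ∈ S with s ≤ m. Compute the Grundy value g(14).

Compute g(0), g(1), … for moves {4, 8}:
g(0) = mex{} = 0
g(1) = mex{} = 0
g(2) = mex{} = 0
g(3) = mex{} = 0
g(4) = mex{0} = 1
g(5) = mex{0} = 1
g(6) = mex{0} = 1
g(7) = mex{0} = 1
g(8) = mex{0,1} = 2
g(9) = mex{0,1} = 2
g(10) = mex{0,1} = 2
g(11) = mex{0,1} = 2
g(12) = mex{1,2} = 0
g(13) = mex{1,2} = 0
g(14) = mex{1,2} = 0
So g(14) = 0.

0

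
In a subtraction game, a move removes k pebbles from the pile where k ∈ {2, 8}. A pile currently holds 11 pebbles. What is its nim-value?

0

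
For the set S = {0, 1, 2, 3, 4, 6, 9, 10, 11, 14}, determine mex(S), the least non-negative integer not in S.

5

The values 0, 1, 2, 3, 4 are all present; 5 is the first non-negative integer missing from the set.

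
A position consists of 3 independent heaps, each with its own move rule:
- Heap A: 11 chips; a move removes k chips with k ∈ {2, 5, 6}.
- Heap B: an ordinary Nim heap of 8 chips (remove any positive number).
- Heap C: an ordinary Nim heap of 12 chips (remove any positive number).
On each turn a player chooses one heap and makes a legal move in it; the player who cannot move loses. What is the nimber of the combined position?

4

Grundy values for heap A (subtraction set {2, 5, 6}):
k:     0  1  2  3  4  5  6  7  8  9 10 11
g(k):  0  0  1  1  0  2  1  3  0  2  1  0
So g(11) = 0.
Heap B is a plain Nim heap of size 8, so its Grundy value is 8.
Heap C is a plain Nim heap of size 12, so its Grundy value is 12.
The value of a disjunctive sum is the nim-sum of the parts.
Combined value = 0 ⊕ 8 ⊕ 12 = 4.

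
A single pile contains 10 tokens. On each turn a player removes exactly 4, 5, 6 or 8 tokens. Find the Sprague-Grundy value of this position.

2

Compute g(0), g(1), … for moves {4, 5, 6, 8}:
k:     0  1  2  3  4  5  6  7  8  9 10
g(k):  0  0  0  0  1  1  1  1  2  2  2
So g(10) = 2.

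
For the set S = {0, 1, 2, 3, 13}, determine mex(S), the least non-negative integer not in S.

4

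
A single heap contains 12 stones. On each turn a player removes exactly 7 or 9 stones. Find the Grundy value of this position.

Build the Grundy sequence with g(k) = mex{g(k−s) : s ∈ {7, 9}, s ≤ k}:
k:     0  1  2  3  4  5  6  7  8  9 10 11 12
g(k):  0  0  0  0  0  0  0  1  1  1  1  1  1
So g(12) = 1.

1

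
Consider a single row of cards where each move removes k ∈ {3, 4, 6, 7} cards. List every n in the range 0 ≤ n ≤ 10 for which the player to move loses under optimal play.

0, 1, 2, 10

Grundy values for subtraction set {3, 4, 6, 7}:
g(0) = mex{} = 0
g(1) = mex{} = 0
g(2) = mex{} = 0
g(3) = mex{0} = 1
g(4) = mex{0} = 1
g(5) = mex{0} = 1
g(6) = mex{0,1} = 2
g(7) = mex{0,1} = 2
g(8) = mex{0,1} = 2
g(9) = mex{0,1,2} = 3
g(10) = mex{1,2} = 0
The P-positions (g = 0) in 0..10 are 0, 1, 2, 10.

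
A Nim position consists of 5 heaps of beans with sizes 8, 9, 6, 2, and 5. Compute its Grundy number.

0

In binary:
  1000  (8)
  1001  (9)
  0110  (6)
  0010  (2)
  0101  (5)
  ----
  0000  (0)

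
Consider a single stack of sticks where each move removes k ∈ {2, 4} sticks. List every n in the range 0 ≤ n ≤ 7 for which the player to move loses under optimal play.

0, 1, 6, 7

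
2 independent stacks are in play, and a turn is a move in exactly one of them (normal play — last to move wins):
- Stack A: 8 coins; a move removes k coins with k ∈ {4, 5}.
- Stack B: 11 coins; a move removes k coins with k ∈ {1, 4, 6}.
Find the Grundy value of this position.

3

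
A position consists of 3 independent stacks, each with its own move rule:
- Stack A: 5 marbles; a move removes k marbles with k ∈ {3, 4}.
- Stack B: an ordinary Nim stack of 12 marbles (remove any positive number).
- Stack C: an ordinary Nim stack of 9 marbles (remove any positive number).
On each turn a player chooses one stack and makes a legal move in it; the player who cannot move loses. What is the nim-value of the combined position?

For stack A, compute g(0), g(1), … with moves {3, 4}:
k:     0  1  2  3  4  5
g(k):  0  0  0  1  1  1
So g(5) = 1.
Stack B is a plain Nim stack of size 12, so its Grundy value is 12.
Stack C is a plain Nim stack of size 9, so its Grundy value is 9.
The value of a disjunctive sum is the nim-sum of the parts.
Combined value = 1 ⊕ 12 ⊕ 9 = 4.

4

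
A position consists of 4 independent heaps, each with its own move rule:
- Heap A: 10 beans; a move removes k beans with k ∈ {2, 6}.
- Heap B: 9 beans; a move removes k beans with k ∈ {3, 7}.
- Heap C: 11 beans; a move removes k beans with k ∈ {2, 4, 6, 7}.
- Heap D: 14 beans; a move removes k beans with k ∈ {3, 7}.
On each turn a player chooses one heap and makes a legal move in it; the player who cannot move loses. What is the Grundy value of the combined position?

For heap A, compute g(0), g(1), … with moves {2, 6}:
g(0) = mex{} = 0
g(1) = mex{} = 0
g(2) = mex{0} = 1
g(3) = mex{0} = 1
g(4) = mex{1} = 0
g(5) = mex{1} = 0
g(6) = mex{0} = 1
g(7) = mex{0} = 1
g(8) = mex{1} = 0
g(9) = mex{1} = 0
g(10) = mex{0} = 1
So g(10) = 1.
Grundy values for heap B (subtraction set {3, 7}):
g(0) = mex{} = 0
g(1) = mex{} = 0
g(2) = mex{} = 0
g(3) = mex{0} = 1
g(4) = mex{0} = 1
g(5) = mex{0} = 1
g(6) = mex{1} = 0
g(7) = mex{0,1} = 2
g(8) = mex{0,1} = 2
g(9) = mex{0} = 1
So g(9) = 1.
Build the Grundy sequence for heap C with g(k) = mex{g(k−s) : s ∈ {2, 4, 6, 7}, s ≤ k}:
k:     0  1  2  3  4  5  6  7  8  9 10 11
g(k):  0  0  1  1  2  2  3  3  4  0  0  1
So g(11) = 1.
Grundy values for heap D (subtraction set {3, 7}):
k:     0  1  2  3  4  5  6  7  8  9 10 11 12 13 14
g(k):  0  0  0  1  1  1  0  2  2  1  0  0  0  1  1
So g(14) = 1.
By the Sprague-Grundy theorem, the Grundy value of a sum of independent games is the XOR of the component values.
Combined value = 1 XOR 1 XOR 1 XOR 1 = 0.

0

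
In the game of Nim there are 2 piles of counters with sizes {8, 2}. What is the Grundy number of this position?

Nim-sum: 8 ⊕ 2 = 10.

10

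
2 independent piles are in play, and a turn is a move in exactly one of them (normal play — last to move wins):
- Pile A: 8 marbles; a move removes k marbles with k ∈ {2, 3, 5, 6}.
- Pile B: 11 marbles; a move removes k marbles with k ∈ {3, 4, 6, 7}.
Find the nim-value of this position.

Grundy values for pile A (subtraction set {2, 3, 5, 6}):
k:     0  1  2  3  4  5  6  7  8
g(k):  0  0  1  1  2  2  3  3  0
So g(8) = 0.
For pile B, compute g(0), g(1), … with moves {3, 4, 6, 7}:
g(0) = mex{} = 0
g(1) = mex{} = 0
g(2) = mex{} = 0
g(3) = mex{0} = 1
g(4) = mex{0} = 1
g(5) = mex{0} = 1
g(6) = mex{0,1} = 2
g(7) = mex{0,1} = 2
g(8) = mex{0,1} = 2
g(9) = mex{0,1,2} = 3
g(10) = mex{1,2} = 0
g(11) = mex{1,2} = 0
So g(11) = 0.
By the Sprague-Grundy theorem, the Grundy value of a sum of independent games is the XOR of the component values.
Combined value = 0 XOR 0 = 0.

0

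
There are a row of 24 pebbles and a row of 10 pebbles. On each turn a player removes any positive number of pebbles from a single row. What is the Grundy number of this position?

Write each in binary and XOR column by column:
  11000  (24)
  01010  (10)
  -----
  10010  (18)

18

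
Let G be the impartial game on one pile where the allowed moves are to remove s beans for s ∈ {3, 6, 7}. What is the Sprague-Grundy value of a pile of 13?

1

Grundy values for subtraction set {3, 6, 7}:
g(0) = mex{} = 0
g(1) = mex{} = 0
g(2) = mex{} = 0
g(3) = mex{0} = 1
g(4) = mex{0} = 1
g(5) = mex{0} = 1
g(6) = mex{0,1} = 2
g(7) = mex{0,1} = 2
g(8) = mex{0,1} = 2
g(9) = mex{0,1,2} = 3
g(10) = mex{1,2} = 0
g(11) = mex{1,2} = 0
g(12) = mex{1,2,3} = 0
g(13) = mex{0,2} = 1
So g(13) = 1.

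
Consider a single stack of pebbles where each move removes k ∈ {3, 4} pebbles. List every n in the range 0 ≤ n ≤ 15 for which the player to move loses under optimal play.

0, 1, 2, 7, 8, 9, 14, 15

Grundy values for subtraction set {3, 4}:
k:     0  1  2  3  4  5  6  7  8  9 10 11 12 13 14 15
g(k):  0  0  0  1  1  1  2  0  0  0  1  1  1  2  0  0
The P-positions (g = 0) in 0..15 are 0, 1, 2, 7, 8, 9, 14, 15.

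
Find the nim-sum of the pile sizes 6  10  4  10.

2

Nim-sum: 6 ⊕ 10 ⊕ 4 ⊕ 10 = 2.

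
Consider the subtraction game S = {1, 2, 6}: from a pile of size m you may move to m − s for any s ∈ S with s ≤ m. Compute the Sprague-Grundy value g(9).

2

Grundy values for subtraction set {1, 2, 6}:
k:     0  1  2  3  4  5  6  7  8  9
g(k):  0  1  2  0  1  2  3  0  1  2
So g(9) = 2.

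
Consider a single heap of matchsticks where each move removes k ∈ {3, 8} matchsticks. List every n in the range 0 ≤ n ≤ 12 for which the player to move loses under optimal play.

0, 1, 2, 6, 7, 11, 12

Grundy values for subtraction set {3, 8}:
g(0) = mex{} = 0
g(1) = mex{} = 0
g(2) = mex{} = 0
g(3) = mex{0} = 1
g(4) = mex{0} = 1
g(5) = mex{0} = 1
g(6) = mex{1} = 0
g(7) = mex{1} = 0
g(8) = mex{0,1} = 2
g(9) = mex{0} = 1
g(10) = mex{0} = 1
g(11) = mex{1,2} = 0
g(12) = mex{1} = 0
The P-positions (g = 0) in 0..12 are 0, 1, 2, 6, 7, 11, 12.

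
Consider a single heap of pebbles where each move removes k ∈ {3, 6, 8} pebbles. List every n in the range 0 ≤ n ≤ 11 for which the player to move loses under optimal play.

Build the Grundy sequence with g(k) = mex{g(k−s) : s ∈ {3, 6, 8}, s ≤ k}:
g(0) = mex{} = 0
g(1) = mex{} = 0
g(2) = mex{} = 0
g(3) = mex{0} = 1
g(4) = mex{0} = 1
g(5) = mex{0} = 1
g(6) = mex{0,1} = 2
g(7) = mex{0,1} = 2
g(8) = mex{0,1} = 2
g(9) = mex{0,1,2} = 3
g(10) = mex{0,1,2} = 3
g(11) = mex{1,2} = 0
The P-positions (g = 0) in 0..11 are 0, 1, 2, 11.

0, 1, 2, 11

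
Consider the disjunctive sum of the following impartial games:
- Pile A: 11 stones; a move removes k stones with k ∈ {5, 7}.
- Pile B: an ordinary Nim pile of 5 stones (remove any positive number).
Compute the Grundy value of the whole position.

7

Grundy values for pile A (subtraction set {5, 7}):
k:     0  1  2  3  4  5  6  7  8  9 10 11
g(k):  0  0  0  0  0  1  1  1  1  1  2  2
So g(11) = 2.
Pile B is a plain Nim pile of size 5, so its Grundy value is 5.
The value of a disjunctive sum is the nim-sum of the parts.
Combined value = 2 ⊕ 5 = 7.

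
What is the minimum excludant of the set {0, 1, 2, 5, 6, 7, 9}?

3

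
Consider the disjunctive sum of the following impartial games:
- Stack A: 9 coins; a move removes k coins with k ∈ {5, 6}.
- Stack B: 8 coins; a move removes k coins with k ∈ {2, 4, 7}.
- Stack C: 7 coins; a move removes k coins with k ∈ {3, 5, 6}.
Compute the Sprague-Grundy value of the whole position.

2

Build the Grundy sequence for stack A with g(k) = mex{g(k−s) : s ∈ {5, 6}, s ≤ k}:
k:     0  1  2  3  4  5  6  7  8  9
g(k):  0  0  0  0  0  1  1  1  1  1
So g(9) = 1.
For stack B, compute g(0), g(1), … with moves {2, 4, 7}:
k:     0  1  2  3  4  5  6  7  8
g(k):  0  0  1  1  2  2  0  3  1
So g(8) = 1.
Grundy values for stack C (subtraction set {3, 5, 6}):
g(0) = mex{} = 0
g(1) = mex{} = 0
g(2) = mex{} = 0
g(3) = mex{0} = 1
g(4) = mex{0} = 1
g(5) = mex{0} = 1
g(6) = mex{0,1} = 2
g(7) = mex{0,1} = 2
So g(7) = 2.
By the Sprague-Grundy theorem, the Grundy value of a sum of independent games is the XOR of the component values.
Combined value = 1 XOR 1 XOR 2 = 2.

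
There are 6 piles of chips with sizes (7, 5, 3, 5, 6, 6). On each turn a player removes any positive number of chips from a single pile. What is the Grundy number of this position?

Compute the nim-sum pairwise:
7 ⊕ 5 = 2
2 ⊕ 3 = 1
1 ⊕ 5 = 4
4 ⊕ 6 = 2
2 ⊕ 6 = 4

4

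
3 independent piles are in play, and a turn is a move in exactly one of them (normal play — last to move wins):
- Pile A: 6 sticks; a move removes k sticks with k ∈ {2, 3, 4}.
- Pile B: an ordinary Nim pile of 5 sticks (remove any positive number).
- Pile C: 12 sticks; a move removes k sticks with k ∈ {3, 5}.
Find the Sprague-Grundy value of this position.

Grundy values for pile A (subtraction set {2, 3, 4}):
k:     0  1  2  3  4  5  6
g(k):  0  0  1  1  2  2  0
So g(6) = 0.
Pile B is a plain Nim pile of size 5, so its Grundy value is 5.
Grundy values for pile C (subtraction set {3, 5}):
k:     0  1  2  3  4  5  6  7  8  9 10 11 12
g(k):  0  0  0  1  1  1  2  2  0  0  0  1  1
So g(12) = 1.
By the Sprague-Grundy theorem, the Grundy value of a sum of independent games is the XOR of the component values.
Combined value = 0 ⊕ 5 ⊕ 1 = 4.

4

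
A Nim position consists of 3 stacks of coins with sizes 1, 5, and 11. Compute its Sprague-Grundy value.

Nim-sum: 1 ⊕ 5 ⊕ 11 = 15.

15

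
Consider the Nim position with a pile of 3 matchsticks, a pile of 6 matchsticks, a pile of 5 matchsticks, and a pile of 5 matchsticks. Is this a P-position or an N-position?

N-position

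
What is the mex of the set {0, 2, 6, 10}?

0 is in the set but 1 is not, so the mex is 1.

1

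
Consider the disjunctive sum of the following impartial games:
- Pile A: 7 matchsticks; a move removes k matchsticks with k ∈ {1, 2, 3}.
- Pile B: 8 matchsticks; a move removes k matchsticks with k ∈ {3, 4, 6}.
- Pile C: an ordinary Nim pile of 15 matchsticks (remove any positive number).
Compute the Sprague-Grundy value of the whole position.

14

Build the Grundy sequence for pile A with g(k) = mex{g(k−s) : s ∈ {1, 2, 3}, s ≤ k}:
g(0) = mex{} = 0
g(1) = mex{0} = 1
g(2) = mex{0,1} = 2
g(3) = mex{0,1,2} = 3
g(4) = mex{1,2,3} = 0
g(5) = mex{0,2,3} = 1
g(6) = mex{0,1,3} = 2
g(7) = mex{0,1,2} = 3
So g(7) = 3.
Build the Grundy sequence for pile B with g(k) = mex{g(k−s) : s ∈ {3, 4, 6}, s ≤ k}:
g(0) = mex{} = 0
g(1) = mex{} = 0
g(2) = mex{} = 0
g(3) = mex{0} = 1
g(4) = mex{0} = 1
g(5) = mex{0} = 1
g(6) = mex{0,1} = 2
g(7) = mex{0,1} = 2
g(8) = mex{0,1} = 2
So g(8) = 2.
Pile C is a plain Nim pile of size 15, so its Grundy value is 15.
By the Sprague-Grundy theorem, the Grundy value of a sum of independent games is the XOR of the component values.
Combined value = 3 XOR 2 XOR 15 = 14.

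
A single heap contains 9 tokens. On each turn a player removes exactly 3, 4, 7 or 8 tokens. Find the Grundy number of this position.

3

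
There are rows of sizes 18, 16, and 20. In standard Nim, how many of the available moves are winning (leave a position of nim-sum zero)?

3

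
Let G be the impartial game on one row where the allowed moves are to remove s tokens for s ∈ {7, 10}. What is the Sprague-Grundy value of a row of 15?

2

Build the Grundy sequence with g(k) = mex{g(k−s) : s ∈ {7, 10}, s ≤ k}:
k:     0  1  2  3  4  5  6  7  8  9 10 11 12 13 14 15
g(k):  0  0  0  0  0  0  0  1  1  1  1  1  1  1  2  2
So g(15) = 2.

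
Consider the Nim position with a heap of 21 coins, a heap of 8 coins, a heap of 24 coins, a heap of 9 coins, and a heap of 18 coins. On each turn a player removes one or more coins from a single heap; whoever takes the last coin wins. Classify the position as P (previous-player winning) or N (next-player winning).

N-position

Compute the nim-sum pairwise:
21 XOR 8 = 29
29 XOR 24 = 5
5 XOR 9 = 12
12 XOR 18 = 30
The nim-sum is 30 ≠ 0, so this is an N-position: the player to move can win.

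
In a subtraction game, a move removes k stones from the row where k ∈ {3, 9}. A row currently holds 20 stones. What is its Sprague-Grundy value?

Compute g(0), g(1), … for moves {3, 9}:
k:     0  1  2  3  4  5  6  7  8  9 10 11 12 13 14 15 16 17 18 19 20
g(k):  0  0  0  1  1  1  0  0  0  1  1  1  0  0  0  1  1  1  0  0  0
So g(20) = 0.

0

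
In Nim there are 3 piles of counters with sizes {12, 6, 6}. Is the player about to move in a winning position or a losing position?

Winning position

Compute the nim-sum pairwise:
12 XOR 6 = 10
10 XOR 6 = 12
The nim-sum is 12 ≠ 0, so this is an N-position: the player to move can win.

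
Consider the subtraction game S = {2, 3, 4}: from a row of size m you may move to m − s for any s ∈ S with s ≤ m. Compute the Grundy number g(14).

Compute g(0), g(1), … for moves {2, 3, 4}:
g(0) = mex{} = 0
g(1) = mex{} = 0
g(2) = mex{0} = 1
g(3) = mex{0} = 1
g(4) = mex{0,1} = 2
g(5) = mex{0,1} = 2
g(6) = mex{1,2} = 0
g(7) = mex{1,2} = 0
g(8) = mex{0,2} = 1
g(9) = mex{0,2} = 1
g(10) = mex{0,1} = 2
g(11) = mex{0,1} = 2
g(12) = mex{1,2} = 0
g(13) = mex{1,2} = 0
g(14) = mex{0,2} = 1
So g(14) = 1.

1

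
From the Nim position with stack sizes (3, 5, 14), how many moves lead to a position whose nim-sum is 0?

Nim-sum: 3 ^ 5 ^ 14 = 8.
The overall nim-sum is X = 8. A stack of size p has a winning move iff p XOR X < p (reduce it to p XOR X).
  3: 3 XOR 8 = 11 ≥ 3 — no move.
  5: 5 XOR 8 = 13 ≥ 5 — no move.
  14: 14 XOR 8 = 6 < 14 — winning move (to 6).
That gives 1 winning move.

1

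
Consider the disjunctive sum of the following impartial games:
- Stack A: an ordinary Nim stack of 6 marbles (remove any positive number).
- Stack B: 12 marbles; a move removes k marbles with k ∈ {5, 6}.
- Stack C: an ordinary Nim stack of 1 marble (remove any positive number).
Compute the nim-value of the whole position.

7

Stack A is a plain Nim stack of size 6, so its Grundy value is 6.
For stack B, compute g(0), g(1), … with moves {5, 6}:
g(0) = mex{} = 0
g(1) = mex{} = 0
g(2) = mex{} = 0
g(3) = mex{} = 0
g(4) = mex{} = 0
g(5) = mex{0} = 1
g(6) = mex{0} = 1
g(7) = mex{0} = 1
g(8) = mex{0} = 1
g(9) = mex{0} = 1
g(10) = mex{0,1} = 2
g(11) = mex{1} = 0
g(12) = mex{1} = 0
So g(12) = 0.
Stack C is a plain Nim stack of size 1, so its Grundy value is 1.
By the Sprague-Grundy theorem, the Grundy value of a sum of independent games is the XOR of the component values.
Combined value = 6 ⊕ 0 ⊕ 1 = 7.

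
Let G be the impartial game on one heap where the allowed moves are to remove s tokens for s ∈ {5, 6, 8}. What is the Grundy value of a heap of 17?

0

Grundy values for subtraction set {5, 6, 8}:
k:     0  1  2  3  4  5  6  7  8  9 10 11 12 13 14 15 16 17
g(k):  0  0  0  0  0  1  1  1  1  1  2  2  2  0  0  0  0  0
So g(17) = 0.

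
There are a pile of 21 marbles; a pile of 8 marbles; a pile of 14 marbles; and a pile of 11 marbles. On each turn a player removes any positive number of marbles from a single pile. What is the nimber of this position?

24

Compute the nim-sum pairwise:
21 ^ 8 = 29
29 ^ 14 = 19
19 ^ 11 = 24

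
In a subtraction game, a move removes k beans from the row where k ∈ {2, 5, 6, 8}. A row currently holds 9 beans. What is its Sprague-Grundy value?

2

Compute g(0), g(1), … for moves {2, 5, 6, 8}:
g(0) = mex{} = 0
g(1) = mex{} = 0
g(2) = mex{0} = 1
g(3) = mex{0} = 1
g(4) = mex{1} = 0
g(5) = mex{0,1} = 2
g(6) = mex{0} = 1
g(7) = mex{0,1,2} = 3
g(8) = mex{0,1} = 2
g(9) = mex{0,1,3} = 2
So g(9) = 2.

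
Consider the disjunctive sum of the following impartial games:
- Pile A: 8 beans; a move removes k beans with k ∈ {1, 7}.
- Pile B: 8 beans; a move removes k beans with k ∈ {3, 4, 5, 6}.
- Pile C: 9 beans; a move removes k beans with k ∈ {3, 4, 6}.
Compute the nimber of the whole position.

2

Grundy values for pile A (subtraction set {1, 7}):
k:     0  1  2  3  4  5  6  7  8
g(k):  0  1  0  1  0  1  0  1  0
So g(8) = 0.
Grundy values for pile B (subtraction set {3, 4, 5, 6}):
k:     0  1  2  3  4  5  6  7  8
g(k):  0  0  0  1  1  1  2  2  2
So g(8) = 2.
Build the Grundy sequence for pile C with g(k) = mex{g(k−s) : s ∈ {3, 4, 6}, s ≤ k}:
k:     0  1  2  3  4  5  6  7  8  9
g(k):  0  0  0  1  1  1  2  2  2  0
So g(9) = 0.
By the Sprague-Grundy theorem, the Grundy value of a sum of independent games is the XOR of the component values.
Combined value = 0 ⊕ 2 ⊕ 0 = 2.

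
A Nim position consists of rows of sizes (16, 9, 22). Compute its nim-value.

Nim-sum: 16 XOR 9 XOR 22 = 15.

15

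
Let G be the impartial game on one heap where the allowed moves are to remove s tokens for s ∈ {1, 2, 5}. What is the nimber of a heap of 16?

Build the Grundy sequence with g(k) = mex{g(k−s) : s ∈ {1, 2, 5}, s ≤ k}:
k:     0  1  2  3  4  5  6  7  8  9 10 11 12 13 14 15 16
g(k):  0  1  2  0  1  2  0  1  2  0  1  2  0  1  2  0  1
So g(16) = 1.

1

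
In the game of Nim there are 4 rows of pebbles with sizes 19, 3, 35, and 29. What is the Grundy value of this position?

46

Compute the nim-sum pairwise:
19 XOR 3 = 16
16 XOR 35 = 51
51 XOR 29 = 46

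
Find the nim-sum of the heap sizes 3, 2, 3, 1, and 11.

8

Nim-sum: 3 XOR 2 XOR 3 XOR 1 XOR 11 = 8.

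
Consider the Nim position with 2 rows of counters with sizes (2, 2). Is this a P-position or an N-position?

P-position

Compute the nim-sum pairwise:
2 ⊕ 2 = 0
The nim-sum is 0, so this is a P-position: the player to move is in a losing position under optimal play.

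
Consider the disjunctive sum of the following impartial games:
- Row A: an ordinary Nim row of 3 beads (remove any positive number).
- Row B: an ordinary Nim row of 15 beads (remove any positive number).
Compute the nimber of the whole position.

Row A is a plain Nim row of size 3, so its Grundy value is 3.
Row B is a plain Nim row of size 15, so its Grundy value is 15.
The value of a disjunctive sum is the nim-sum of the parts.
Combined value = 3 XOR 15 = 12.

12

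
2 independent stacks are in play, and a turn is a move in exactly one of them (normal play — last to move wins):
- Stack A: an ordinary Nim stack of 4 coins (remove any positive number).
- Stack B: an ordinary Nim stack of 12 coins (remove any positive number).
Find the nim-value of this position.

Stack A is a plain Nim stack of size 4, so its Grundy value is 4.
Stack B is a plain Nim stack of size 12, so its Grundy value is 12.
By the Sprague-Grundy theorem, the Grundy value of a sum of independent games is the XOR of the component values.
Combined value = 4 ⊕ 12 = 8.

8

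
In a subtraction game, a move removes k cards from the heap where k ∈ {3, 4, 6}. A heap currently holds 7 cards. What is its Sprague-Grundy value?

Build the Grundy sequence with g(k) = mex{g(k−s) : s ∈ {3, 4, 6}, s ≤ k}:
k:     0  1  2  3  4  5  6  7
g(k):  0  0  0  1  1  1  2  2
So g(7) = 2.

2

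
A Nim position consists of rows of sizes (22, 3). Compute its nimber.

21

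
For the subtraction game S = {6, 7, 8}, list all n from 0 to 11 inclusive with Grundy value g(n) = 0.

0, 1, 2, 3, 4, 5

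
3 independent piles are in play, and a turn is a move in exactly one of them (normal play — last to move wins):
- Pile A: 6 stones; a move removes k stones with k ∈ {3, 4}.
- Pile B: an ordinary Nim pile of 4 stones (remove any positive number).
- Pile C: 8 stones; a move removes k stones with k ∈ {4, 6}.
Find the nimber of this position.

4

Build the Grundy sequence for pile A with g(k) = mex{g(k−s) : s ∈ {3, 4}, s ≤ k}:
g(0) = mex{} = 0
g(1) = mex{} = 0
g(2) = mex{} = 0
g(3) = mex{0} = 1
g(4) = mex{0} = 1
g(5) = mex{0} = 1
g(6) = mex{0,1} = 2
So g(6) = 2.
Pile B is a plain Nim pile of size 4, so its Grundy value is 4.
Grundy values for pile C (subtraction set {4, 6}):
k:     0  1  2  3  4  5  6  7  8
g(k):  0  0  0  0  1  1  1  1  2
So g(8) = 2.
By the Sprague-Grundy theorem, the Grundy value of a sum of independent games is the XOR of the component values.
Combined value = 2 ⊕ 4 ⊕ 2 = 4.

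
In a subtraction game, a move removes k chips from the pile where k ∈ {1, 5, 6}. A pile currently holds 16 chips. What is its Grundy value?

Compute g(0), g(1), … for moves {1, 5, 6}:
k:     0  1  2  3  4  5  6  7  8  9 10 11 12 13 14 15 16
g(k):  0  1  0  1  0  1  2  3  2  3  2  0  1  0  1  0  1
So g(16) = 1.

1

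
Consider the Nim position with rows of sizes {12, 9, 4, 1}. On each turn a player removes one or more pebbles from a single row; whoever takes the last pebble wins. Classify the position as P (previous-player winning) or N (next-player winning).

Nim-sum: 12 XOR 9 XOR 4 XOR 1 = 0.
The nim-sum is 0, so this is a P-position: the player to move is in a losing position under optimal play.

P-position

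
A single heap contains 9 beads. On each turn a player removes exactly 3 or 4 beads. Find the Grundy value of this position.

Compute g(0), g(1), … for moves {3, 4}:
k:     0  1  2  3  4  5  6  7  8  9
g(k):  0  0  0  1  1  1  2  0  0  0
So g(9) = 0.

0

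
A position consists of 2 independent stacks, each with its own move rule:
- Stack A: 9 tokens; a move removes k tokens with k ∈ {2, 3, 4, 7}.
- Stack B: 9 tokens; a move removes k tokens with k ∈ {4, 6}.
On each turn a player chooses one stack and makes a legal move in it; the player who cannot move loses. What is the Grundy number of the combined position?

6

For stack A, compute g(0), g(1), … with moves {2, 3, 4, 7}:
g(0) = mex{} = 0
g(1) = mex{} = 0
g(2) = mex{0} = 1
g(3) = mex{0} = 1
g(4) = mex{0,1} = 2
g(5) = mex{0,1} = 2
g(6) = mex{1,2} = 0
g(7) = mex{0,1,2} = 3
g(8) = mex{0,2} = 1
g(9) = mex{0,1,2,3} = 4
So g(9) = 4.
Build the Grundy sequence for stack B with g(k) = mex{g(k−s) : s ∈ {4, 6}, s ≤ k}:
g(0) = mex{} = 0
g(1) = mex{} = 0
g(2) = mex{} = 0
g(3) = mex{} = 0
g(4) = mex{0} = 1
g(5) = mex{0} = 1
g(6) = mex{0} = 1
g(7) = mex{0} = 1
g(8) = mex{0,1} = 2
g(9) = mex{0,1} = 2
So g(9) = 2.
By the Sprague-Grundy theorem, the Grundy value of a sum of independent games is the XOR of the component values.
Combined value = 4 XOR 2 = 6.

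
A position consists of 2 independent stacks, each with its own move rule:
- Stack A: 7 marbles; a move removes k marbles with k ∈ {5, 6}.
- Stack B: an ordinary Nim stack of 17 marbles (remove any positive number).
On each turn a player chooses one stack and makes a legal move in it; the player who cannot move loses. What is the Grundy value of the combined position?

For stack A, compute g(0), g(1), … with moves {5, 6}:
k:     0  1  2  3  4  5  6  7
g(k):  0  0  0  0  0  1  1  1
So g(7) = 1.
Stack B is a plain Nim stack of size 17, so its Grundy value is 17.
By the Sprague-Grundy theorem, the Grundy value of a sum of independent games is the XOR of the component values.
Combined value = 1 ⊕ 17 = 16.

16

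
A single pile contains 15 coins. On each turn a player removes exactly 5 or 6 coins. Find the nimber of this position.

0

Grundy values for subtraction set {5, 6}:
k:     0  1  2  3  4  5  6  7  8  9 10 11 12 13 14 15
g(k):  0  0  0  0  0  1  1  1  1  1  2  0  0  0  0  0
So g(15) = 0.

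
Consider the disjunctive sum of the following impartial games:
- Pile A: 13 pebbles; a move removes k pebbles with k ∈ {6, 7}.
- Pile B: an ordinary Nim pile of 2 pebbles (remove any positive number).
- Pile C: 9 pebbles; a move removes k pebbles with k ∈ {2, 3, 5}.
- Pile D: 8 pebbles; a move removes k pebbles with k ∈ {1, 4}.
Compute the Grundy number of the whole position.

2

Grundy values for pile A (subtraction set {6, 7}):
k:     0  1  2  3  4  5  6  7  8  9 10 11 12 13
g(k):  0  0  0  0  0  0  1  1  1  1  1  1  2  0
So g(13) = 0.
Pile B is a plain Nim pile of size 2, so its Grundy value is 2.
Grundy values for pile C (subtraction set {2, 3, 5}):
g(0) = mex{} = 0
g(1) = mex{} = 0
g(2) = mex{0} = 1
g(3) = mex{0} = 1
g(4) = mex{0,1} = 2
g(5) = mex{0,1} = 2
g(6) = mex{0,1,2} = 3
g(7) = mex{1,2} = 0
g(8) = mex{1,2,3} = 0
g(9) = mex{0,2,3} = 1
So g(9) = 1.
Build the Grundy sequence for pile D with g(k) = mex{g(k−s) : s ∈ {1, 4}, s ≤ k}:
g(0) = mex{} = 0
g(1) = mex{0} = 1
g(2) = mex{1} = 0
g(3) = mex{0} = 1
g(4) = mex{0,1} = 2
g(5) = mex{1,2} = 0
g(6) = mex{0} = 1
g(7) = mex{1} = 0
g(8) = mex{0,2} = 1
So g(8) = 1.
The value of a disjunctive sum is the nim-sum of the parts.
Combined value = 0 XOR 2 XOR 1 XOR 1 = 2.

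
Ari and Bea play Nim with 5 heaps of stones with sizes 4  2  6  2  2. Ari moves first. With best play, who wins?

Bea wins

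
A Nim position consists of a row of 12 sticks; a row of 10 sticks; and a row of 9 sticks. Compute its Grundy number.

15

Compute the nim-sum pairwise:
12 ⊕ 10 = 6
6 ⊕ 9 = 15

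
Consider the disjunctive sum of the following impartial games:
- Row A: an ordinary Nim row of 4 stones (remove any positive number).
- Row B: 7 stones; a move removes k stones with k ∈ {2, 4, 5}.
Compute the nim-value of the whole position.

Row A is a plain Nim row of size 4, so its Grundy value is 4.
Grundy values for row B (subtraction set {2, 4, 5}):
k:     0  1  2  3  4  5  6  7
g(k):  0  0  1  1  2  2  3  0
So g(7) = 0.
The value of a disjunctive sum is the nim-sum of the parts.
Combined value = 4 ⊕ 0 = 4.

4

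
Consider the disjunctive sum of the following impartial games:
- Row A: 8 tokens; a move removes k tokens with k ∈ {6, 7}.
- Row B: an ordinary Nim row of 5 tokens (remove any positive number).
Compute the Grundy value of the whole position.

For row A, compute g(0), g(1), … with moves {6, 7}:
g(0) = mex{} = 0
g(1) = mex{} = 0
g(2) = mex{} = 0
g(3) = mex{} = 0
g(4) = mex{} = 0
g(5) = mex{} = 0
g(6) = mex{0} = 1
g(7) = mex{0} = 1
g(8) = mex{0} = 1
So g(8) = 1.
Row B is a plain Nim row of size 5, so its Grundy value is 5.
By the Sprague-Grundy theorem, the Grundy value of a sum of independent games is the XOR of the component values.
Combined value = 1 ⊕ 5 = 4.

4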